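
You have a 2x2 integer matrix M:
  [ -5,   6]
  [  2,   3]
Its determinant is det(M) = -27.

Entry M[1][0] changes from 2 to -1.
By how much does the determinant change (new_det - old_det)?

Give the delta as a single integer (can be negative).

Cofactor C_10 = -6
Entry delta = -1 - 2 = -3
Det delta = entry_delta * cofactor = -3 * -6 = 18

Answer: 18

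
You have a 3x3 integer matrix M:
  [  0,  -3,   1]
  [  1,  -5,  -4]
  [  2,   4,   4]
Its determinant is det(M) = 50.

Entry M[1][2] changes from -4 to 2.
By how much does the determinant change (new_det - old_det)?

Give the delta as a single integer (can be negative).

Answer: -36

Derivation:
Cofactor C_12 = -6
Entry delta = 2 - -4 = 6
Det delta = entry_delta * cofactor = 6 * -6 = -36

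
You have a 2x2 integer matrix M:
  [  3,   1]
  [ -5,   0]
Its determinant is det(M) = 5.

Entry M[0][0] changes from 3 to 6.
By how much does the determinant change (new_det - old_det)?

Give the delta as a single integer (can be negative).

Answer: 0

Derivation:
Cofactor C_00 = 0
Entry delta = 6 - 3 = 3
Det delta = entry_delta * cofactor = 3 * 0 = 0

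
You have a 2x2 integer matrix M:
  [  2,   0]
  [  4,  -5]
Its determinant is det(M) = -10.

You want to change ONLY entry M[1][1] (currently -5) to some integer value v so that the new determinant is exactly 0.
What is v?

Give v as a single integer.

Answer: 0

Derivation:
det is linear in entry M[1][1]: det = old_det + (v - -5) * C_11
Cofactor C_11 = 2
Want det = 0: -10 + (v - -5) * 2 = 0
  (v - -5) = 10 / 2 = 5
  v = -5 + (5) = 0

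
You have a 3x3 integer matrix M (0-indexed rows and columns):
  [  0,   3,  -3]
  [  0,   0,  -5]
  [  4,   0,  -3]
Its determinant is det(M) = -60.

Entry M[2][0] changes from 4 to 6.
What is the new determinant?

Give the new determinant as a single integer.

det is linear in row 2: changing M[2][0] by delta changes det by delta * cofactor(2,0).
Cofactor C_20 = (-1)^(2+0) * minor(2,0) = -15
Entry delta = 6 - 4 = 2
Det delta = 2 * -15 = -30
New det = -60 + -30 = -90

Answer: -90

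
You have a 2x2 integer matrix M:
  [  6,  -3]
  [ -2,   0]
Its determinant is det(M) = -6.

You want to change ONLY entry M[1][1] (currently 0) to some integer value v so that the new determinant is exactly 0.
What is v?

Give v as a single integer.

det is linear in entry M[1][1]: det = old_det + (v - 0) * C_11
Cofactor C_11 = 6
Want det = 0: -6 + (v - 0) * 6 = 0
  (v - 0) = 6 / 6 = 1
  v = 0 + (1) = 1

Answer: 1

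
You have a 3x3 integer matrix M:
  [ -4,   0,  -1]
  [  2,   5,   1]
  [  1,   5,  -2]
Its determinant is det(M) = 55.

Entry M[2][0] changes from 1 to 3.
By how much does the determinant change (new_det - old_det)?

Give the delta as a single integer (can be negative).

Answer: 10

Derivation:
Cofactor C_20 = 5
Entry delta = 3 - 1 = 2
Det delta = entry_delta * cofactor = 2 * 5 = 10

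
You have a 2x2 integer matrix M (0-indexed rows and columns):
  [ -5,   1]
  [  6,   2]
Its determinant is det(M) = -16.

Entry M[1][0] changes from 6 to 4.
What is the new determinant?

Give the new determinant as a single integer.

det is linear in row 1: changing M[1][0] by delta changes det by delta * cofactor(1,0).
Cofactor C_10 = (-1)^(1+0) * minor(1,0) = -1
Entry delta = 4 - 6 = -2
Det delta = -2 * -1 = 2
New det = -16 + 2 = -14

Answer: -14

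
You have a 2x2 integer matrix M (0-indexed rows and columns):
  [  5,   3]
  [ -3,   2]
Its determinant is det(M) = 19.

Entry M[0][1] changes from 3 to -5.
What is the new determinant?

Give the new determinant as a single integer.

Answer: -5

Derivation:
det is linear in row 0: changing M[0][1] by delta changes det by delta * cofactor(0,1).
Cofactor C_01 = (-1)^(0+1) * minor(0,1) = 3
Entry delta = -5 - 3 = -8
Det delta = -8 * 3 = -24
New det = 19 + -24 = -5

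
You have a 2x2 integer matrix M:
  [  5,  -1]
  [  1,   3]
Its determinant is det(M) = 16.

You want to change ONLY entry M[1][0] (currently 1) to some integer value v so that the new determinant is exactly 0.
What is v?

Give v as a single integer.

Answer: -15

Derivation:
det is linear in entry M[1][0]: det = old_det + (v - 1) * C_10
Cofactor C_10 = 1
Want det = 0: 16 + (v - 1) * 1 = 0
  (v - 1) = -16 / 1 = -16
  v = 1 + (-16) = -15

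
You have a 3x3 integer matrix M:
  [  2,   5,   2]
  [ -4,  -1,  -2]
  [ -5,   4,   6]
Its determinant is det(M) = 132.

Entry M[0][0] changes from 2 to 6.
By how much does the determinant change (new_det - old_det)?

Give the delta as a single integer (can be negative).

Cofactor C_00 = 2
Entry delta = 6 - 2 = 4
Det delta = entry_delta * cofactor = 4 * 2 = 8

Answer: 8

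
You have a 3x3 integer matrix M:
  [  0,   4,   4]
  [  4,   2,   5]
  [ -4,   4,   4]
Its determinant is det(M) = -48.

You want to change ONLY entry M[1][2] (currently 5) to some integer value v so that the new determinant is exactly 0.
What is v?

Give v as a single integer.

Answer: 2

Derivation:
det is linear in entry M[1][2]: det = old_det + (v - 5) * C_12
Cofactor C_12 = -16
Want det = 0: -48 + (v - 5) * -16 = 0
  (v - 5) = 48 / -16 = -3
  v = 5 + (-3) = 2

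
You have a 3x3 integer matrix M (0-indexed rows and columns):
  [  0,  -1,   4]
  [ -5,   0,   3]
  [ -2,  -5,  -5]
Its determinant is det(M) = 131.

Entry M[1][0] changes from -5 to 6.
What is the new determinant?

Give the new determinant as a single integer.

det is linear in row 1: changing M[1][0] by delta changes det by delta * cofactor(1,0).
Cofactor C_10 = (-1)^(1+0) * minor(1,0) = -25
Entry delta = 6 - -5 = 11
Det delta = 11 * -25 = -275
New det = 131 + -275 = -144

Answer: -144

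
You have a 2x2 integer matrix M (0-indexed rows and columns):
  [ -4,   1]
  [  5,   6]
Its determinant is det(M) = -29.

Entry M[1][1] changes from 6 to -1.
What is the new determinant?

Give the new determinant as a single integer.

Answer: -1

Derivation:
det is linear in row 1: changing M[1][1] by delta changes det by delta * cofactor(1,1).
Cofactor C_11 = (-1)^(1+1) * minor(1,1) = -4
Entry delta = -1 - 6 = -7
Det delta = -7 * -4 = 28
New det = -29 + 28 = -1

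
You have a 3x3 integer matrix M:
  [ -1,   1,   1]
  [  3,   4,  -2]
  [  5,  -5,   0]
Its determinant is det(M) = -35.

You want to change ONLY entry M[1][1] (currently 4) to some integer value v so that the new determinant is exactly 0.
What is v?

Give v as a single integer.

det is linear in entry M[1][1]: det = old_det + (v - 4) * C_11
Cofactor C_11 = -5
Want det = 0: -35 + (v - 4) * -5 = 0
  (v - 4) = 35 / -5 = -7
  v = 4 + (-7) = -3

Answer: -3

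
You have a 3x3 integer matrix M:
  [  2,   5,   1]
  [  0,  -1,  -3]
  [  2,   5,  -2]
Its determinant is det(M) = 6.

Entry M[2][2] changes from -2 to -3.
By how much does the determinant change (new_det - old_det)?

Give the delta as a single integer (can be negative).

Cofactor C_22 = -2
Entry delta = -3 - -2 = -1
Det delta = entry_delta * cofactor = -1 * -2 = 2

Answer: 2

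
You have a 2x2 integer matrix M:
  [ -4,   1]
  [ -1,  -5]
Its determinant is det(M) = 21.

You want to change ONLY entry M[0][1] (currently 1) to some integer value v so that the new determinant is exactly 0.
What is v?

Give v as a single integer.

det is linear in entry M[0][1]: det = old_det + (v - 1) * C_01
Cofactor C_01 = 1
Want det = 0: 21 + (v - 1) * 1 = 0
  (v - 1) = -21 / 1 = -21
  v = 1 + (-21) = -20

Answer: -20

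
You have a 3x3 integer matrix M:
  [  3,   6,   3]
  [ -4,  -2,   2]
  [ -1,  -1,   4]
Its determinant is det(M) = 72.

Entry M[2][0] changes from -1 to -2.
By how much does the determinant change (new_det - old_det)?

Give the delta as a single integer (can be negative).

Answer: -18

Derivation:
Cofactor C_20 = 18
Entry delta = -2 - -1 = -1
Det delta = entry_delta * cofactor = -1 * 18 = -18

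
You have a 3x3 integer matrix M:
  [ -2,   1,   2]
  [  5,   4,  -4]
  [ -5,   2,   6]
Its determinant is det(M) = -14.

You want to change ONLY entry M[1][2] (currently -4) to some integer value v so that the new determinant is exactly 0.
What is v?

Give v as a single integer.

det is linear in entry M[1][2]: det = old_det + (v - -4) * C_12
Cofactor C_12 = -1
Want det = 0: -14 + (v - -4) * -1 = 0
  (v - -4) = 14 / -1 = -14
  v = -4 + (-14) = -18

Answer: -18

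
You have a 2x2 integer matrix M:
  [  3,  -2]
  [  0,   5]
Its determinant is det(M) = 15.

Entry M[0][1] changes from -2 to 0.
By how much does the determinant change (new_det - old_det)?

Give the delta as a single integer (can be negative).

Cofactor C_01 = 0
Entry delta = 0 - -2 = 2
Det delta = entry_delta * cofactor = 2 * 0 = 0

Answer: 0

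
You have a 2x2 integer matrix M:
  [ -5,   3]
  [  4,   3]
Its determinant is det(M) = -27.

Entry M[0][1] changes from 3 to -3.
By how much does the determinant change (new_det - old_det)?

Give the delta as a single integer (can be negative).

Answer: 24

Derivation:
Cofactor C_01 = -4
Entry delta = -3 - 3 = -6
Det delta = entry_delta * cofactor = -6 * -4 = 24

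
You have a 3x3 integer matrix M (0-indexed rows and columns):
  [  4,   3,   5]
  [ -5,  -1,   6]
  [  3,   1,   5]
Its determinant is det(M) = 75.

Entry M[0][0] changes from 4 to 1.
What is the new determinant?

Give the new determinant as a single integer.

Answer: 108

Derivation:
det is linear in row 0: changing M[0][0] by delta changes det by delta * cofactor(0,0).
Cofactor C_00 = (-1)^(0+0) * minor(0,0) = -11
Entry delta = 1 - 4 = -3
Det delta = -3 * -11 = 33
New det = 75 + 33 = 108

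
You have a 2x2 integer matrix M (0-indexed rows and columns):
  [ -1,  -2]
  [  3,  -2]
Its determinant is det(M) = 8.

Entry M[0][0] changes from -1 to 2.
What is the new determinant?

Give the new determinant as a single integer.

Answer: 2

Derivation:
det is linear in row 0: changing M[0][0] by delta changes det by delta * cofactor(0,0).
Cofactor C_00 = (-1)^(0+0) * minor(0,0) = -2
Entry delta = 2 - -1 = 3
Det delta = 3 * -2 = -6
New det = 8 + -6 = 2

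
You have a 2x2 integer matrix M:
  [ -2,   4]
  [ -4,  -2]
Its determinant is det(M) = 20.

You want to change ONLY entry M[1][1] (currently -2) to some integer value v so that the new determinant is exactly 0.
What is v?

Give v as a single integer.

Answer: 8

Derivation:
det is linear in entry M[1][1]: det = old_det + (v - -2) * C_11
Cofactor C_11 = -2
Want det = 0: 20 + (v - -2) * -2 = 0
  (v - -2) = -20 / -2 = 10
  v = -2 + (10) = 8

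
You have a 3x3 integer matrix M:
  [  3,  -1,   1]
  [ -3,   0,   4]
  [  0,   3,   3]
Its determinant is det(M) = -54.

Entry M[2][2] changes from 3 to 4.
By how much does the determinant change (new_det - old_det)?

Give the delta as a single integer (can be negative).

Answer: -3

Derivation:
Cofactor C_22 = -3
Entry delta = 4 - 3 = 1
Det delta = entry_delta * cofactor = 1 * -3 = -3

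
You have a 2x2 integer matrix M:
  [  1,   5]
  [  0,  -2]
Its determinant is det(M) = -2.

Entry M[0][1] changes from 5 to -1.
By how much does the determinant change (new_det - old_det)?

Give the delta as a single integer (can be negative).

Cofactor C_01 = 0
Entry delta = -1 - 5 = -6
Det delta = entry_delta * cofactor = -6 * 0 = 0

Answer: 0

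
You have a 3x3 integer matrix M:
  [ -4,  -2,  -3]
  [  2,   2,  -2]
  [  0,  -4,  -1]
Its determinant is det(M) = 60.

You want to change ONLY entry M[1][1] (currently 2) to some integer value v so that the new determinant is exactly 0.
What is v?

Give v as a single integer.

det is linear in entry M[1][1]: det = old_det + (v - 2) * C_11
Cofactor C_11 = 4
Want det = 0: 60 + (v - 2) * 4 = 0
  (v - 2) = -60 / 4 = -15
  v = 2 + (-15) = -13

Answer: -13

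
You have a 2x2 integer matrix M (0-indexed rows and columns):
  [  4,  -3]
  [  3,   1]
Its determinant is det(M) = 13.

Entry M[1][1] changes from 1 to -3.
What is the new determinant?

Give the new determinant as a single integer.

Answer: -3

Derivation:
det is linear in row 1: changing M[1][1] by delta changes det by delta * cofactor(1,1).
Cofactor C_11 = (-1)^(1+1) * minor(1,1) = 4
Entry delta = -3 - 1 = -4
Det delta = -4 * 4 = -16
New det = 13 + -16 = -3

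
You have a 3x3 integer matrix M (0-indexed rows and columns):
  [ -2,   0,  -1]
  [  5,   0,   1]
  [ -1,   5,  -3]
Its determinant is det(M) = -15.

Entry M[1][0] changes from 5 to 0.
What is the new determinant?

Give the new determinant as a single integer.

det is linear in row 1: changing M[1][0] by delta changes det by delta * cofactor(1,0).
Cofactor C_10 = (-1)^(1+0) * minor(1,0) = -5
Entry delta = 0 - 5 = -5
Det delta = -5 * -5 = 25
New det = -15 + 25 = 10

Answer: 10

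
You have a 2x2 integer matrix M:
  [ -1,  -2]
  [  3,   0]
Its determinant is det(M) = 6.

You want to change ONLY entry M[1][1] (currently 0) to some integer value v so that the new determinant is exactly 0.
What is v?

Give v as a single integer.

det is linear in entry M[1][1]: det = old_det + (v - 0) * C_11
Cofactor C_11 = -1
Want det = 0: 6 + (v - 0) * -1 = 0
  (v - 0) = -6 / -1 = 6
  v = 0 + (6) = 6

Answer: 6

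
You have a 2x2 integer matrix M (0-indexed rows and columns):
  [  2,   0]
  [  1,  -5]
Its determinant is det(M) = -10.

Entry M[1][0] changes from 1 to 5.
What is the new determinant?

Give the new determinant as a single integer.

Answer: -10

Derivation:
det is linear in row 1: changing M[1][0] by delta changes det by delta * cofactor(1,0).
Cofactor C_10 = (-1)^(1+0) * minor(1,0) = 0
Entry delta = 5 - 1 = 4
Det delta = 4 * 0 = 0
New det = -10 + 0 = -10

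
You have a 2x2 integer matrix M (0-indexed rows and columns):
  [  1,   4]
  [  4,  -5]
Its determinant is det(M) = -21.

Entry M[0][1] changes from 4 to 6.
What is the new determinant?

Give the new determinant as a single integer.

det is linear in row 0: changing M[0][1] by delta changes det by delta * cofactor(0,1).
Cofactor C_01 = (-1)^(0+1) * minor(0,1) = -4
Entry delta = 6 - 4 = 2
Det delta = 2 * -4 = -8
New det = -21 + -8 = -29

Answer: -29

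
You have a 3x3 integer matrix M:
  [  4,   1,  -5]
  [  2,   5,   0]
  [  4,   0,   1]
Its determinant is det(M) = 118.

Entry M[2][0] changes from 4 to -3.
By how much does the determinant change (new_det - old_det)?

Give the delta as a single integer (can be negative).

Cofactor C_20 = 25
Entry delta = -3 - 4 = -7
Det delta = entry_delta * cofactor = -7 * 25 = -175

Answer: -175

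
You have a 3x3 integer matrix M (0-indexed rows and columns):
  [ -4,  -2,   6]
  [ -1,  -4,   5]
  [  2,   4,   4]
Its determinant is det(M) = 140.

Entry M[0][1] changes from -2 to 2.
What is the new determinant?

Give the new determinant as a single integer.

Answer: 196

Derivation:
det is linear in row 0: changing M[0][1] by delta changes det by delta * cofactor(0,1).
Cofactor C_01 = (-1)^(0+1) * minor(0,1) = 14
Entry delta = 2 - -2 = 4
Det delta = 4 * 14 = 56
New det = 140 + 56 = 196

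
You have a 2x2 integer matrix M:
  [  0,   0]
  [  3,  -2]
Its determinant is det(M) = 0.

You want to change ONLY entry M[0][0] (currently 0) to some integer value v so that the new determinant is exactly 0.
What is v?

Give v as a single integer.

det is linear in entry M[0][0]: det = old_det + (v - 0) * C_00
Cofactor C_00 = -2
Want det = 0: 0 + (v - 0) * -2 = 0
  (v - 0) = 0 / -2 = 0
  v = 0 + (0) = 0

Answer: 0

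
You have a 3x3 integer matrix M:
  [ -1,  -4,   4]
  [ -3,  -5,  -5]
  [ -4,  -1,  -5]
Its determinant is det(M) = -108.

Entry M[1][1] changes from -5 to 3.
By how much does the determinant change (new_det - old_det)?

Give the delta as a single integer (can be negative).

Answer: 168

Derivation:
Cofactor C_11 = 21
Entry delta = 3 - -5 = 8
Det delta = entry_delta * cofactor = 8 * 21 = 168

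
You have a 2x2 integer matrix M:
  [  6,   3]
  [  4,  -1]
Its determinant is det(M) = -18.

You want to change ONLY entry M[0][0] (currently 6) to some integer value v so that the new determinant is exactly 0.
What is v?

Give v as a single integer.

Answer: -12

Derivation:
det is linear in entry M[0][0]: det = old_det + (v - 6) * C_00
Cofactor C_00 = -1
Want det = 0: -18 + (v - 6) * -1 = 0
  (v - 6) = 18 / -1 = -18
  v = 6 + (-18) = -12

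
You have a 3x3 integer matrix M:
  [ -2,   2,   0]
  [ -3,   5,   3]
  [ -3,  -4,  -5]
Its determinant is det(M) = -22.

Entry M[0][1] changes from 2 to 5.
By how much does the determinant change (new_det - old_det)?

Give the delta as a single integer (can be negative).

Answer: -72

Derivation:
Cofactor C_01 = -24
Entry delta = 5 - 2 = 3
Det delta = entry_delta * cofactor = 3 * -24 = -72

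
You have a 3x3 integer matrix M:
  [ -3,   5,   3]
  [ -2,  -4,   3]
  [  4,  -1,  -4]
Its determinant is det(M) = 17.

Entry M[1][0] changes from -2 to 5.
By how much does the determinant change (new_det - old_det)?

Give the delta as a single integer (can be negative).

Answer: 119

Derivation:
Cofactor C_10 = 17
Entry delta = 5 - -2 = 7
Det delta = entry_delta * cofactor = 7 * 17 = 119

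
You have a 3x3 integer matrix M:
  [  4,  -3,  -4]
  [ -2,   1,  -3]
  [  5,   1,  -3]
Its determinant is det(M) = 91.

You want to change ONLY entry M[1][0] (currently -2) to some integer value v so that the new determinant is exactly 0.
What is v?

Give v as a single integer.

Answer: 5

Derivation:
det is linear in entry M[1][0]: det = old_det + (v - -2) * C_10
Cofactor C_10 = -13
Want det = 0: 91 + (v - -2) * -13 = 0
  (v - -2) = -91 / -13 = 7
  v = -2 + (7) = 5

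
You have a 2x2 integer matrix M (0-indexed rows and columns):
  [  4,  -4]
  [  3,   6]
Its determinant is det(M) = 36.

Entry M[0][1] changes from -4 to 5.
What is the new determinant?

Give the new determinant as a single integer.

det is linear in row 0: changing M[0][1] by delta changes det by delta * cofactor(0,1).
Cofactor C_01 = (-1)^(0+1) * minor(0,1) = -3
Entry delta = 5 - -4 = 9
Det delta = 9 * -3 = -27
New det = 36 + -27 = 9

Answer: 9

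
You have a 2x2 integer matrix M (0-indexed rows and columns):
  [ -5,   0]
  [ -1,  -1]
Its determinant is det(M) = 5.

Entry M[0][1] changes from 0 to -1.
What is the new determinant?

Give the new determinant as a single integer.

det is linear in row 0: changing M[0][1] by delta changes det by delta * cofactor(0,1).
Cofactor C_01 = (-1)^(0+1) * minor(0,1) = 1
Entry delta = -1 - 0 = -1
Det delta = -1 * 1 = -1
New det = 5 + -1 = 4

Answer: 4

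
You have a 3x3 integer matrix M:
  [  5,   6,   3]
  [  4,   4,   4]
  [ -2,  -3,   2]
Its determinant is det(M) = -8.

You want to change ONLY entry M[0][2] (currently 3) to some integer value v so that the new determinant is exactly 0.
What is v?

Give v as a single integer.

det is linear in entry M[0][2]: det = old_det + (v - 3) * C_02
Cofactor C_02 = -4
Want det = 0: -8 + (v - 3) * -4 = 0
  (v - 3) = 8 / -4 = -2
  v = 3 + (-2) = 1

Answer: 1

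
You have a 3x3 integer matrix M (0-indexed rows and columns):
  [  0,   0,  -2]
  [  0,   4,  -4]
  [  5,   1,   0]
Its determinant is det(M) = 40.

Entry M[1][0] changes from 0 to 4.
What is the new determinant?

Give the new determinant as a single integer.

Answer: 32

Derivation:
det is linear in row 1: changing M[1][0] by delta changes det by delta * cofactor(1,0).
Cofactor C_10 = (-1)^(1+0) * minor(1,0) = -2
Entry delta = 4 - 0 = 4
Det delta = 4 * -2 = -8
New det = 40 + -8 = 32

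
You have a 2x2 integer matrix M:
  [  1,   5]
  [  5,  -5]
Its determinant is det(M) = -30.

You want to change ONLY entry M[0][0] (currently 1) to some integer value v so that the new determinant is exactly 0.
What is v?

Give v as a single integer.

det is linear in entry M[0][0]: det = old_det + (v - 1) * C_00
Cofactor C_00 = -5
Want det = 0: -30 + (v - 1) * -5 = 0
  (v - 1) = 30 / -5 = -6
  v = 1 + (-6) = -5

Answer: -5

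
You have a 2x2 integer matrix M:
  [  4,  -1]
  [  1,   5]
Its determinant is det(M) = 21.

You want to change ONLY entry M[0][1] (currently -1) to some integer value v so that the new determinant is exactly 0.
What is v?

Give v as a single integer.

det is linear in entry M[0][1]: det = old_det + (v - -1) * C_01
Cofactor C_01 = -1
Want det = 0: 21 + (v - -1) * -1 = 0
  (v - -1) = -21 / -1 = 21
  v = -1 + (21) = 20

Answer: 20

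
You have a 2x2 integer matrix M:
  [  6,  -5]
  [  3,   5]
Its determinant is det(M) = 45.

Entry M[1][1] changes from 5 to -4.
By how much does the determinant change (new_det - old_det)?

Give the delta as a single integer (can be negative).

Answer: -54

Derivation:
Cofactor C_11 = 6
Entry delta = -4 - 5 = -9
Det delta = entry_delta * cofactor = -9 * 6 = -54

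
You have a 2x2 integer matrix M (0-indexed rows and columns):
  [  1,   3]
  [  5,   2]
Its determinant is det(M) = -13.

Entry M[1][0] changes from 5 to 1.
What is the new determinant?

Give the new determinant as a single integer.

Answer: -1

Derivation:
det is linear in row 1: changing M[1][0] by delta changes det by delta * cofactor(1,0).
Cofactor C_10 = (-1)^(1+0) * minor(1,0) = -3
Entry delta = 1 - 5 = -4
Det delta = -4 * -3 = 12
New det = -13 + 12 = -1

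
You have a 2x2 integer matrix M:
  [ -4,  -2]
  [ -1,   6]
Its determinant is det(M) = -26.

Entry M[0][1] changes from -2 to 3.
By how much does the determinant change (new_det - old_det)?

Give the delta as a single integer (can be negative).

Cofactor C_01 = 1
Entry delta = 3 - -2 = 5
Det delta = entry_delta * cofactor = 5 * 1 = 5

Answer: 5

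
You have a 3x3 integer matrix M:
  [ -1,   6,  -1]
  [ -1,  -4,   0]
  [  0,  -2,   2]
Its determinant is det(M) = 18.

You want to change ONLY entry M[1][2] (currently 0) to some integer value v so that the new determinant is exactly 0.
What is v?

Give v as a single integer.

det is linear in entry M[1][2]: det = old_det + (v - 0) * C_12
Cofactor C_12 = -2
Want det = 0: 18 + (v - 0) * -2 = 0
  (v - 0) = -18 / -2 = 9
  v = 0 + (9) = 9

Answer: 9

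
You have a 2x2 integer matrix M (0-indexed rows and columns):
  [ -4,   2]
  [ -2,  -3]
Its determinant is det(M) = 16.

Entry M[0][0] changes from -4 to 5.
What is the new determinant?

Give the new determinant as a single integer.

det is linear in row 0: changing M[0][0] by delta changes det by delta * cofactor(0,0).
Cofactor C_00 = (-1)^(0+0) * minor(0,0) = -3
Entry delta = 5 - -4 = 9
Det delta = 9 * -3 = -27
New det = 16 + -27 = -11

Answer: -11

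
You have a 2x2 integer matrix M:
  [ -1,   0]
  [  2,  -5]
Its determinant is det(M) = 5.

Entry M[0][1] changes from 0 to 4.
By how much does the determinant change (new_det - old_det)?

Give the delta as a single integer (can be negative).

Answer: -8

Derivation:
Cofactor C_01 = -2
Entry delta = 4 - 0 = 4
Det delta = entry_delta * cofactor = 4 * -2 = -8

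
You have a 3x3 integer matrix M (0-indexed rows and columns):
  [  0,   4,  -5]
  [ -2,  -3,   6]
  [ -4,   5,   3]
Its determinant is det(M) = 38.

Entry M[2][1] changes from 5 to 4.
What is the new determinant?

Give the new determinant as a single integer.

det is linear in row 2: changing M[2][1] by delta changes det by delta * cofactor(2,1).
Cofactor C_21 = (-1)^(2+1) * minor(2,1) = 10
Entry delta = 4 - 5 = -1
Det delta = -1 * 10 = -10
New det = 38 + -10 = 28

Answer: 28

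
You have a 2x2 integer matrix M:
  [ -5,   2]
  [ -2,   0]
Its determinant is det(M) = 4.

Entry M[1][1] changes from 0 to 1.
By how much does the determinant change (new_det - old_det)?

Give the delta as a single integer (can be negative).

Cofactor C_11 = -5
Entry delta = 1 - 0 = 1
Det delta = entry_delta * cofactor = 1 * -5 = -5

Answer: -5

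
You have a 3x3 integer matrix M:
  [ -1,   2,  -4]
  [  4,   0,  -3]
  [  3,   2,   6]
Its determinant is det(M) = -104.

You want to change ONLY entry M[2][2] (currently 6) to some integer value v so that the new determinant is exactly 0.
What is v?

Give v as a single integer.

Answer: -7

Derivation:
det is linear in entry M[2][2]: det = old_det + (v - 6) * C_22
Cofactor C_22 = -8
Want det = 0: -104 + (v - 6) * -8 = 0
  (v - 6) = 104 / -8 = -13
  v = 6 + (-13) = -7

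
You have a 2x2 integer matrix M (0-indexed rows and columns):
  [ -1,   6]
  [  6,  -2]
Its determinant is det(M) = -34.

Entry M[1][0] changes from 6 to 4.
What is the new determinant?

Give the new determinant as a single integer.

det is linear in row 1: changing M[1][0] by delta changes det by delta * cofactor(1,0).
Cofactor C_10 = (-1)^(1+0) * minor(1,0) = -6
Entry delta = 4 - 6 = -2
Det delta = -2 * -6 = 12
New det = -34 + 12 = -22

Answer: -22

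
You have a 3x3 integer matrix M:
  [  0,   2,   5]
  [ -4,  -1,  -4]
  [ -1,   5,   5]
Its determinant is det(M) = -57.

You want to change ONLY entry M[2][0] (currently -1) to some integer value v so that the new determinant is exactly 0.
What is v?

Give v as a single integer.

det is linear in entry M[2][0]: det = old_det + (v - -1) * C_20
Cofactor C_20 = -3
Want det = 0: -57 + (v - -1) * -3 = 0
  (v - -1) = 57 / -3 = -19
  v = -1 + (-19) = -20

Answer: -20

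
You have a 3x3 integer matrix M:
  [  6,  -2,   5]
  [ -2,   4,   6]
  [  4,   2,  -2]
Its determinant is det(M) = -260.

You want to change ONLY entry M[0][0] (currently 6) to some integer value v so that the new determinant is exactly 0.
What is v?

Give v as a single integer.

det is linear in entry M[0][0]: det = old_det + (v - 6) * C_00
Cofactor C_00 = -20
Want det = 0: -260 + (v - 6) * -20 = 0
  (v - 6) = 260 / -20 = -13
  v = 6 + (-13) = -7

Answer: -7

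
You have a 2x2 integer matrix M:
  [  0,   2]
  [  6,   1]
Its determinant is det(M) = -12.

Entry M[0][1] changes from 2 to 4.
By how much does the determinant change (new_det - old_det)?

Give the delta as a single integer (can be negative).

Cofactor C_01 = -6
Entry delta = 4 - 2 = 2
Det delta = entry_delta * cofactor = 2 * -6 = -12

Answer: -12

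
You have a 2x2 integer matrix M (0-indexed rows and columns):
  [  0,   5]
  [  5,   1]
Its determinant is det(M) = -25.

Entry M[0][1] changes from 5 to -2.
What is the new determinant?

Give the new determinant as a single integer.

Answer: 10

Derivation:
det is linear in row 0: changing M[0][1] by delta changes det by delta * cofactor(0,1).
Cofactor C_01 = (-1)^(0+1) * minor(0,1) = -5
Entry delta = -2 - 5 = -7
Det delta = -7 * -5 = 35
New det = -25 + 35 = 10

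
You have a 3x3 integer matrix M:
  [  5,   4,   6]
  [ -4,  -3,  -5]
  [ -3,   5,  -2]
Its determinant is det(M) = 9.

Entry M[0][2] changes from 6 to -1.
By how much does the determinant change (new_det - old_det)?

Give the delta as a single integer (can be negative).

Answer: 203

Derivation:
Cofactor C_02 = -29
Entry delta = -1 - 6 = -7
Det delta = entry_delta * cofactor = -7 * -29 = 203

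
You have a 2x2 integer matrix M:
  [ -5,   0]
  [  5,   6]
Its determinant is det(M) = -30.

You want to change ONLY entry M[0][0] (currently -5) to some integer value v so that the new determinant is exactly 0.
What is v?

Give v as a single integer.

det is linear in entry M[0][0]: det = old_det + (v - -5) * C_00
Cofactor C_00 = 6
Want det = 0: -30 + (v - -5) * 6 = 0
  (v - -5) = 30 / 6 = 5
  v = -5 + (5) = 0

Answer: 0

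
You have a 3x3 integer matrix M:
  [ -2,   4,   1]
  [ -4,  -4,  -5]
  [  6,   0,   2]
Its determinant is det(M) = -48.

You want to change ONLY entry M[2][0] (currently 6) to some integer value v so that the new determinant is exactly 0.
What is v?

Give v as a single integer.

det is linear in entry M[2][0]: det = old_det + (v - 6) * C_20
Cofactor C_20 = -16
Want det = 0: -48 + (v - 6) * -16 = 0
  (v - 6) = 48 / -16 = -3
  v = 6 + (-3) = 3

Answer: 3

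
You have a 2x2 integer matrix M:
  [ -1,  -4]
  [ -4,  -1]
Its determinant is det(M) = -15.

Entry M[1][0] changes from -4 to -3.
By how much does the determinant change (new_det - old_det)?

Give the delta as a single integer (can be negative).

Answer: 4

Derivation:
Cofactor C_10 = 4
Entry delta = -3 - -4 = 1
Det delta = entry_delta * cofactor = 1 * 4 = 4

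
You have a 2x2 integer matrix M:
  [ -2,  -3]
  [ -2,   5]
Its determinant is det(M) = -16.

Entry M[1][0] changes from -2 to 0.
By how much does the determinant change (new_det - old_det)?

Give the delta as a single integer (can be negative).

Cofactor C_10 = 3
Entry delta = 0 - -2 = 2
Det delta = entry_delta * cofactor = 2 * 3 = 6

Answer: 6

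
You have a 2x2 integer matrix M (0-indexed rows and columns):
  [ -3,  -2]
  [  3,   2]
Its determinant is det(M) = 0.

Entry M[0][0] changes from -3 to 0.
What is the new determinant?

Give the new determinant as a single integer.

det is linear in row 0: changing M[0][0] by delta changes det by delta * cofactor(0,0).
Cofactor C_00 = (-1)^(0+0) * minor(0,0) = 2
Entry delta = 0 - -3 = 3
Det delta = 3 * 2 = 6
New det = 0 + 6 = 6

Answer: 6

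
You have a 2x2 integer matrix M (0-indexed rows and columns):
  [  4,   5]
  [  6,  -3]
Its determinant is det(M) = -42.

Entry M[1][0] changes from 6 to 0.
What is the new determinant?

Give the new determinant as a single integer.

det is linear in row 1: changing M[1][0] by delta changes det by delta * cofactor(1,0).
Cofactor C_10 = (-1)^(1+0) * minor(1,0) = -5
Entry delta = 0 - 6 = -6
Det delta = -6 * -5 = 30
New det = -42 + 30 = -12

Answer: -12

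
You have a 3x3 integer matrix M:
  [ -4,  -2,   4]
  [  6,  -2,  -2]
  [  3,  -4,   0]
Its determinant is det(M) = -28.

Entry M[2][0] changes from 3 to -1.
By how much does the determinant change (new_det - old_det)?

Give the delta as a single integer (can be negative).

Cofactor C_20 = 12
Entry delta = -1 - 3 = -4
Det delta = entry_delta * cofactor = -4 * 12 = -48

Answer: -48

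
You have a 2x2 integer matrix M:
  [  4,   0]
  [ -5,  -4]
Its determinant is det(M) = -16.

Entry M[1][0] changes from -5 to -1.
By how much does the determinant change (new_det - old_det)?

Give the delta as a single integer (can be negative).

Answer: 0

Derivation:
Cofactor C_10 = 0
Entry delta = -1 - -5 = 4
Det delta = entry_delta * cofactor = 4 * 0 = 0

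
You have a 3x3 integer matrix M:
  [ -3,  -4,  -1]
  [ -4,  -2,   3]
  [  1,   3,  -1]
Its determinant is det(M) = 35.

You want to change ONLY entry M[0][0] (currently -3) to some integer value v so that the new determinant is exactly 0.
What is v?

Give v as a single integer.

det is linear in entry M[0][0]: det = old_det + (v - -3) * C_00
Cofactor C_00 = -7
Want det = 0: 35 + (v - -3) * -7 = 0
  (v - -3) = -35 / -7 = 5
  v = -3 + (5) = 2

Answer: 2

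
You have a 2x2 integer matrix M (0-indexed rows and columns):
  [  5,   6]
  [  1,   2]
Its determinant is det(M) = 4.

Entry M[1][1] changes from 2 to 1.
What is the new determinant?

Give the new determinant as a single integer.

det is linear in row 1: changing M[1][1] by delta changes det by delta * cofactor(1,1).
Cofactor C_11 = (-1)^(1+1) * minor(1,1) = 5
Entry delta = 1 - 2 = -1
Det delta = -1 * 5 = -5
New det = 4 + -5 = -1

Answer: -1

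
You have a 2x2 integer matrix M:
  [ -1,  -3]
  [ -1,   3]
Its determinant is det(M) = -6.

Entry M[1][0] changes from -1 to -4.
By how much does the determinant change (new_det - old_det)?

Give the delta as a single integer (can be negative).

Cofactor C_10 = 3
Entry delta = -4 - -1 = -3
Det delta = entry_delta * cofactor = -3 * 3 = -9

Answer: -9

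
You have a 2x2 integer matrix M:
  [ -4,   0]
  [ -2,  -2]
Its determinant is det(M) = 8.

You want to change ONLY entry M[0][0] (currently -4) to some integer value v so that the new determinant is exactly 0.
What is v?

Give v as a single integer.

det is linear in entry M[0][0]: det = old_det + (v - -4) * C_00
Cofactor C_00 = -2
Want det = 0: 8 + (v - -4) * -2 = 0
  (v - -4) = -8 / -2 = 4
  v = -4 + (4) = 0

Answer: 0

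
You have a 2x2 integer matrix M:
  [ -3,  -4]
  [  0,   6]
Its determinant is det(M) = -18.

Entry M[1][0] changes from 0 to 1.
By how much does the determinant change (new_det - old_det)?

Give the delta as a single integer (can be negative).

Cofactor C_10 = 4
Entry delta = 1 - 0 = 1
Det delta = entry_delta * cofactor = 1 * 4 = 4

Answer: 4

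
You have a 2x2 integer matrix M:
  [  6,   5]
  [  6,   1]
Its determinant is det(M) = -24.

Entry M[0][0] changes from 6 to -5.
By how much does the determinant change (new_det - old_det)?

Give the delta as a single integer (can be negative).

Answer: -11

Derivation:
Cofactor C_00 = 1
Entry delta = -5 - 6 = -11
Det delta = entry_delta * cofactor = -11 * 1 = -11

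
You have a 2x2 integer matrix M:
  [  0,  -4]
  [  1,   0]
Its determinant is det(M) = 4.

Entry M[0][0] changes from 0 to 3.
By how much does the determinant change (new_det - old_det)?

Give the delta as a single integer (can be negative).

Answer: 0

Derivation:
Cofactor C_00 = 0
Entry delta = 3 - 0 = 3
Det delta = entry_delta * cofactor = 3 * 0 = 0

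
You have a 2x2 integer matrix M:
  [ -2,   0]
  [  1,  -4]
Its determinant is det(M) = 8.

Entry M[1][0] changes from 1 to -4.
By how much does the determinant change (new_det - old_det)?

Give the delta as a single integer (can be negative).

Answer: 0

Derivation:
Cofactor C_10 = 0
Entry delta = -4 - 1 = -5
Det delta = entry_delta * cofactor = -5 * 0 = 0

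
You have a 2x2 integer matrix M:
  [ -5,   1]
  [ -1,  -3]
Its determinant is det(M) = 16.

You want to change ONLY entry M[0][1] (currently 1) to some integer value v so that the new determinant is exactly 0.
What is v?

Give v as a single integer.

det is linear in entry M[0][1]: det = old_det + (v - 1) * C_01
Cofactor C_01 = 1
Want det = 0: 16 + (v - 1) * 1 = 0
  (v - 1) = -16 / 1 = -16
  v = 1 + (-16) = -15

Answer: -15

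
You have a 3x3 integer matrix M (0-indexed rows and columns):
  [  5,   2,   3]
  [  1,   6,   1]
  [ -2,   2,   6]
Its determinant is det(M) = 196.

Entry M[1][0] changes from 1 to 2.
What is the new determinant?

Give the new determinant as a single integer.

det is linear in row 1: changing M[1][0] by delta changes det by delta * cofactor(1,0).
Cofactor C_10 = (-1)^(1+0) * minor(1,0) = -6
Entry delta = 2 - 1 = 1
Det delta = 1 * -6 = -6
New det = 196 + -6 = 190

Answer: 190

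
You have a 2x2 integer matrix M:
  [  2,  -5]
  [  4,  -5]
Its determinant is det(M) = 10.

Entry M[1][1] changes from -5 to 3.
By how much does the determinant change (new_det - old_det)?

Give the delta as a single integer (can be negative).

Cofactor C_11 = 2
Entry delta = 3 - -5 = 8
Det delta = entry_delta * cofactor = 8 * 2 = 16

Answer: 16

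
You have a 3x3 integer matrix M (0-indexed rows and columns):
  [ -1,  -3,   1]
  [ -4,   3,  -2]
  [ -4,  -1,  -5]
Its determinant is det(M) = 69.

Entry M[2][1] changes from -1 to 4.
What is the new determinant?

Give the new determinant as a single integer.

Answer: 39

Derivation:
det is linear in row 2: changing M[2][1] by delta changes det by delta * cofactor(2,1).
Cofactor C_21 = (-1)^(2+1) * minor(2,1) = -6
Entry delta = 4 - -1 = 5
Det delta = 5 * -6 = -30
New det = 69 + -30 = 39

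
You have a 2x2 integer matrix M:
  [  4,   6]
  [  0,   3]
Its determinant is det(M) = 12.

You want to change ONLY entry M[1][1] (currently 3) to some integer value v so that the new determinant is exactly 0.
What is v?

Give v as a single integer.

Answer: 0

Derivation:
det is linear in entry M[1][1]: det = old_det + (v - 3) * C_11
Cofactor C_11 = 4
Want det = 0: 12 + (v - 3) * 4 = 0
  (v - 3) = -12 / 4 = -3
  v = 3 + (-3) = 0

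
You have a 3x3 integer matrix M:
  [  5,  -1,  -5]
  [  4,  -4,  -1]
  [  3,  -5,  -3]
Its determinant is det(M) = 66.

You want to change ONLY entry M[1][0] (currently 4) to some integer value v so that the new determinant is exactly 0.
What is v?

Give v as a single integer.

det is linear in entry M[1][0]: det = old_det + (v - 4) * C_10
Cofactor C_10 = 22
Want det = 0: 66 + (v - 4) * 22 = 0
  (v - 4) = -66 / 22 = -3
  v = 4 + (-3) = 1

Answer: 1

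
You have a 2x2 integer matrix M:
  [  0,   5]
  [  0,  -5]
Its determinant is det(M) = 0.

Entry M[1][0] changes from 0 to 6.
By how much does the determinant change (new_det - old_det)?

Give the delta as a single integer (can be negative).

Answer: -30

Derivation:
Cofactor C_10 = -5
Entry delta = 6 - 0 = 6
Det delta = entry_delta * cofactor = 6 * -5 = -30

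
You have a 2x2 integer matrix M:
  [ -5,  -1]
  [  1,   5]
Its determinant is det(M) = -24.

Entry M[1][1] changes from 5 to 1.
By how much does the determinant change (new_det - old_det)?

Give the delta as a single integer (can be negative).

Answer: 20

Derivation:
Cofactor C_11 = -5
Entry delta = 1 - 5 = -4
Det delta = entry_delta * cofactor = -4 * -5 = 20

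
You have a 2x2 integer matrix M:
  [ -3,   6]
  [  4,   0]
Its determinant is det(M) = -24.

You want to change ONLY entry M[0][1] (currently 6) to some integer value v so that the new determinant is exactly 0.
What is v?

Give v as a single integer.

det is linear in entry M[0][1]: det = old_det + (v - 6) * C_01
Cofactor C_01 = -4
Want det = 0: -24 + (v - 6) * -4 = 0
  (v - 6) = 24 / -4 = -6
  v = 6 + (-6) = 0

Answer: 0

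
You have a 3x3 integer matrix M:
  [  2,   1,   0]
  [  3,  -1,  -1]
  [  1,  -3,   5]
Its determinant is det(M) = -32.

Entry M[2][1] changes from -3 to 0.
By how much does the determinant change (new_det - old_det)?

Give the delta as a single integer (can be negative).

Cofactor C_21 = 2
Entry delta = 0 - -3 = 3
Det delta = entry_delta * cofactor = 3 * 2 = 6

Answer: 6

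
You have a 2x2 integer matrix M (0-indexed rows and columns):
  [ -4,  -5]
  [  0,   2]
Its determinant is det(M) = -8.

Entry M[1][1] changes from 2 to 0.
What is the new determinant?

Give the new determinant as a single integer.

det is linear in row 1: changing M[1][1] by delta changes det by delta * cofactor(1,1).
Cofactor C_11 = (-1)^(1+1) * minor(1,1) = -4
Entry delta = 0 - 2 = -2
Det delta = -2 * -4 = 8
New det = -8 + 8 = 0

Answer: 0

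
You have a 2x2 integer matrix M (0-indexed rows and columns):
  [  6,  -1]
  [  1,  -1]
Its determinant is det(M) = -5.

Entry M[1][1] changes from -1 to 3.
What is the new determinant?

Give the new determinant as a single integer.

Answer: 19

Derivation:
det is linear in row 1: changing M[1][1] by delta changes det by delta * cofactor(1,1).
Cofactor C_11 = (-1)^(1+1) * minor(1,1) = 6
Entry delta = 3 - -1 = 4
Det delta = 4 * 6 = 24
New det = -5 + 24 = 19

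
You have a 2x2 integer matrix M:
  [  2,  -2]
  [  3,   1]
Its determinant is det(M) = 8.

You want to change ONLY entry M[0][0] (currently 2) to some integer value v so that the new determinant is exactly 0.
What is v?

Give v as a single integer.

Answer: -6

Derivation:
det is linear in entry M[0][0]: det = old_det + (v - 2) * C_00
Cofactor C_00 = 1
Want det = 0: 8 + (v - 2) * 1 = 0
  (v - 2) = -8 / 1 = -8
  v = 2 + (-8) = -6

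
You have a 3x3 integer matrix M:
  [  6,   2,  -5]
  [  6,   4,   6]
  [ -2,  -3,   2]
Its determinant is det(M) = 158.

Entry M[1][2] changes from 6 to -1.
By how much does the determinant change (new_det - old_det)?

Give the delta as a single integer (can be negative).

Answer: -98

Derivation:
Cofactor C_12 = 14
Entry delta = -1 - 6 = -7
Det delta = entry_delta * cofactor = -7 * 14 = -98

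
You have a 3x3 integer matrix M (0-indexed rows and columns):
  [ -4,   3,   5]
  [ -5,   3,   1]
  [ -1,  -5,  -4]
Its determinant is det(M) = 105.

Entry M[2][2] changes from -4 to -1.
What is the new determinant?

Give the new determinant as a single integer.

Answer: 114

Derivation:
det is linear in row 2: changing M[2][2] by delta changes det by delta * cofactor(2,2).
Cofactor C_22 = (-1)^(2+2) * minor(2,2) = 3
Entry delta = -1 - -4 = 3
Det delta = 3 * 3 = 9
New det = 105 + 9 = 114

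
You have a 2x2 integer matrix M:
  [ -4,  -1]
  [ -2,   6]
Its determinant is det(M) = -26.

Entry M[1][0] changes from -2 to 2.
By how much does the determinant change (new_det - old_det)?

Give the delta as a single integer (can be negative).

Cofactor C_10 = 1
Entry delta = 2 - -2 = 4
Det delta = entry_delta * cofactor = 4 * 1 = 4

Answer: 4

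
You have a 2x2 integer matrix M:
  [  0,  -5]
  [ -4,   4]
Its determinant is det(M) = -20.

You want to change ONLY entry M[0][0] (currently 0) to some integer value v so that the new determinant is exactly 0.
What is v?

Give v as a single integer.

det is linear in entry M[0][0]: det = old_det + (v - 0) * C_00
Cofactor C_00 = 4
Want det = 0: -20 + (v - 0) * 4 = 0
  (v - 0) = 20 / 4 = 5
  v = 0 + (5) = 5

Answer: 5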